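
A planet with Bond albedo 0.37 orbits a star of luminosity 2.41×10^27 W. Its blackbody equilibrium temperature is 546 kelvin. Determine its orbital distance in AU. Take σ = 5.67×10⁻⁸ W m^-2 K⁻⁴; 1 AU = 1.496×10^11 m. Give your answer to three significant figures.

0.518 AU

Energy balance gives S = 4σT⁴/(1−α) = 31990 W m^-2.
S = L/(4πd²) → d = √(L/4πS) = √(2.41×10^27/(4π·31990)) = 7.742×10^10 m = 0.5175 AU.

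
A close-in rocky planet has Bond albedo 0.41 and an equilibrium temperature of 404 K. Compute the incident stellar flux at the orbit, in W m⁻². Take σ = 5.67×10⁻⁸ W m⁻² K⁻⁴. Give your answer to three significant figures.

From S(1−α)/4 = σT⁴: S = 4σT⁴/(1−α).
The emitted flux is σT⁴ = 1510 W m⁻².
So S = 4×1510/(1−0.41) = 10240 W m⁻².

10200 W m⁻²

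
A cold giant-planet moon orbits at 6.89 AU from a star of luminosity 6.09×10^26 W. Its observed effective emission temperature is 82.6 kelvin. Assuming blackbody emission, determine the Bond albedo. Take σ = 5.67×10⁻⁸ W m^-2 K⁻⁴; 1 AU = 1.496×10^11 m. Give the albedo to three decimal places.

Orbital distance: d = 6.89 AU = 1.031×10^12 m.
S = L/(4πd²) = 45.61 W m^-2.
Rearranging the radiative balance, α = 1 − 4σT⁴/S.
4σT⁴ = 4·5.67×10⁻⁸·(82.6)⁴ = 10.56 W m^-2.
Hence α = 1 − 10.56/45.61 = 0.7685.

0.769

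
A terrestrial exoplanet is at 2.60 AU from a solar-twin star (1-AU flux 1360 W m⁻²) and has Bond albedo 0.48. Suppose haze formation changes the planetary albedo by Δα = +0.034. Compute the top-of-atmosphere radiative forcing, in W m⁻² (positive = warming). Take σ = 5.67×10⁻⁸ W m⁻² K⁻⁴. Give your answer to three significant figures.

Irradiance scales as 1/d², so S = 1360 W m⁻² × (1/2.60)² = 201.2 W m⁻².
TOA radiative forcing: ΔF = −S·Δα/4 = −201.2·(+0.034)/4 = -1.710 W m⁻².

-1.71 W m⁻²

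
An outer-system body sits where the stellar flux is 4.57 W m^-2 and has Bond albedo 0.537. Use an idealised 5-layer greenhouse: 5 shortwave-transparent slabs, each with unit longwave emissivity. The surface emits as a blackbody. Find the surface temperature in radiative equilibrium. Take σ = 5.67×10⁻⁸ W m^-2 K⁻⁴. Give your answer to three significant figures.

Top-of-atmosphere balance: σT_e⁴ = S(1−α)/4 = 0.5290 W m^-2 → T_e = 55.27 K.
For an N-layer opaque stack, T_s⁴ = (N+1)T_e⁴, hence T_s = (6)^(1/4)×55.27 K = 86.50 K.

86.5 K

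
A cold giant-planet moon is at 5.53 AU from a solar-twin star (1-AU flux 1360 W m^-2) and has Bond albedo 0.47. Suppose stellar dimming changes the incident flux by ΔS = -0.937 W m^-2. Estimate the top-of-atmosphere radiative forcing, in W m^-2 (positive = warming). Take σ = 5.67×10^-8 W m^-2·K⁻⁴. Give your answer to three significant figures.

-0.124 W m^-2

By the inverse-square law, S = 1360/5.53² = 44.47 W m^-2.
Only a fraction (1−α) is absorbed and it's spread over 4πR², so ΔF = (1−α)ΔS/4 = -0.1242 W m^-2.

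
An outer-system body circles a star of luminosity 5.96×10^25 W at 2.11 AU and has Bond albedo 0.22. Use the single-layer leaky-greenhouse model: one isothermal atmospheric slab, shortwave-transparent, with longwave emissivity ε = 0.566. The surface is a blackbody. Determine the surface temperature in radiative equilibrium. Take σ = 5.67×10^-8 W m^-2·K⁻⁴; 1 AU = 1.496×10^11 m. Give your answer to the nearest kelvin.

Orbital distance: d = 2.11 AU = 3.157×10^11 m.
Spreading L over a sphere of radius d: S = 5.96×10^25/(4π·3.16×10^11²) = 47.60 W m^-2.
The planet radiates to space at T_e = [S(1−α)/(4σ)]^(1/4) = 113.1 K.
Surface balance with a leaky layer gives σT_s⁴ = σT_e⁴·2/(2−ε), so T_s = T_e·[2/(2−0.566)]^(1/4) = 122.9 K.

123 K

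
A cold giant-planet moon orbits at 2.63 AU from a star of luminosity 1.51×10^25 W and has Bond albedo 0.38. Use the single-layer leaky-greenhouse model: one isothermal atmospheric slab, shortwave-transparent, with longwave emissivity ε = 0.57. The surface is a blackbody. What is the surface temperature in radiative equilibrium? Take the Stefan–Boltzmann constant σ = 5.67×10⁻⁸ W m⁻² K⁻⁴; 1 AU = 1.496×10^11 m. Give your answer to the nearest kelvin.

Orbital distance: d = 2.63 AU = 3.934×10^11 m.
S = L/(4πd²) = 7.762 W m⁻².
At the top of the atmosphere, σT_e⁴ = S(1−α)/4 = 1.203 W m⁻², giving T_e = 67.87 K.
The surface balance (absorbed SW + ε·downward IR = σT_s⁴) with T_a⁴ = T_s⁴/2 reduces to T_s = T_e·[2/(2−ε)]^¼ = 73.81 K.

74 K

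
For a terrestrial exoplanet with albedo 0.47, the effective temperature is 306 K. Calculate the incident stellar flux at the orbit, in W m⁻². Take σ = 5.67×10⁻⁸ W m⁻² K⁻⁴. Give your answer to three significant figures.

Invert the energy balance for S: S = 4σT⁴/(1−α).
The emitted flux is σT⁴ = 497.1 W m⁻².
S = 4·497.1/0.53 = 3752 W m⁻².

3750 W m⁻²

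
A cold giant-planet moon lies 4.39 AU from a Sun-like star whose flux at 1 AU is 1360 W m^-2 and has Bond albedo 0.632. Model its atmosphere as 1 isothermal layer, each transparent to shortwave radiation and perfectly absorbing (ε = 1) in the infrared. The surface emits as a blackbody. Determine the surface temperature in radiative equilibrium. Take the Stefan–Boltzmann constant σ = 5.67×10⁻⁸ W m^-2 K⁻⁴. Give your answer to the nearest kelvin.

By the inverse-square law, S = 1360/4.39² = 70.57 W m^-2.
The effective emission temperature is T_e = [S(1−α)/(4σ)]^¼ = 103.4 K.
For an N-layer opaque stack, T_s⁴ = (N+1)T_e⁴, hence T_s = (2)^(1/4)×103.4 K = 123.0 K.

123 K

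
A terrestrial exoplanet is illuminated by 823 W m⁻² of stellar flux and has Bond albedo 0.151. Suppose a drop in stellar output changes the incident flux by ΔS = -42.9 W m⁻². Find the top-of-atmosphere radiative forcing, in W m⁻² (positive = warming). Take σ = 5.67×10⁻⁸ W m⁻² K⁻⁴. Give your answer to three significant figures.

Only a fraction (1−α) is absorbed and it's spread over 4πR², so ΔF = (1−α)ΔS/4 = -9.106 W m⁻².

-9.11 W m⁻²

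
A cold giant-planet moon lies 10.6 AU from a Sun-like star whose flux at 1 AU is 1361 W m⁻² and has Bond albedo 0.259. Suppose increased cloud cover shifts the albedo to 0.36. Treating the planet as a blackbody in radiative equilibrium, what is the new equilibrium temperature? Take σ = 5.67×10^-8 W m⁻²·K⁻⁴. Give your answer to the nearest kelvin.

76 K

Irradiance scales as 1/d², so S = 1361 W m⁻² × (1/10.6)² = 12.11 W m⁻².
With the new albedo, S(1−α₂)/4 = 1.938 W m⁻², so T₂ = 76.46 K.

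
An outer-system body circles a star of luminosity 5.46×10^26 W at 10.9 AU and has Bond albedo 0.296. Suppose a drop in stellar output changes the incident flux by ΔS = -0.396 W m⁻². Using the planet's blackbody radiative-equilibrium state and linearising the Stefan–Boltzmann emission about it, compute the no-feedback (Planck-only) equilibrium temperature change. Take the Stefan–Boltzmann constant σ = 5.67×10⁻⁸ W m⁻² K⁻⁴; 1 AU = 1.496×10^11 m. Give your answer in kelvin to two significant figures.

Orbital distance: d = 10.9 AU = 1.631×10^12 m.
Spreading L over a sphere of radius d: S = 5.46×10^26/(4π·1.63×10^12²) = 16.34 W m⁻².
Unperturbed T_e = [16.34·(1−0.296)/(4σ)]^¼ = 84.39 K.
Only a fraction (1−α) is absorbed and it's spread over 4πR², so ΔF = (1−α)ΔS/4 = -0.06970 W m⁻².
Linearising σT⁴ gives d(σT⁴)/dT = 4σT_e³ = 0.1363 W m⁻² per K.
Hence the no-feedback warming is ΔF/(4σT_e³) = -0.511 K.

-0.51 kelvin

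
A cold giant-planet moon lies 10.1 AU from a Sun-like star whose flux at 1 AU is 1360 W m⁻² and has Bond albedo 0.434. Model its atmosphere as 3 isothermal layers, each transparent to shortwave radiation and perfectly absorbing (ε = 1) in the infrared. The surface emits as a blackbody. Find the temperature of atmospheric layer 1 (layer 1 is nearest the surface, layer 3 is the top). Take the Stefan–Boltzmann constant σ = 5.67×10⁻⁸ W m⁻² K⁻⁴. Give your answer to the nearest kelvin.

Flux at the orbit: S = 1360/(10.1)² = 13.33 W m⁻².
OLR = S(1−α)/4 = 1.886 W m⁻²; the top layer radiates at T_e = 75.95 K.
Each opaque layer satisfies 2T_j⁴ = T_{j−1}⁴ + T_{j+1}⁴, giving T_k⁴ = (N+1−k)T_e⁴.
T_1 = (3)^(1/4)·75.95 = 99.95 K.

100 K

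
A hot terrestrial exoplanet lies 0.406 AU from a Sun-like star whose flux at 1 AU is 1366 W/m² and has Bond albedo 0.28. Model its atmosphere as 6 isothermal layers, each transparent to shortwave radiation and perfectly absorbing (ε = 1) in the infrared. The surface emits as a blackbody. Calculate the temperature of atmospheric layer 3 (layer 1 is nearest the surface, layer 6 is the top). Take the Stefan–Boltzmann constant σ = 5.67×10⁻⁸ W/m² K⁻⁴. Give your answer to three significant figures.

570 kelvin

Flux at the orbit: S = 1366/(0.406)² = 8287 W/m².
OLR = S(1−α)/4 = 1492 W/m²; the top layer radiates at T_e = 402.7 K.
In the N-layer model, layer k (counted from the surface) has T_k = (N+1−k)^(1/4)·T_e.
With k = 3: T_3 = (6+1−3)^¼·402.7 K = 569.6 K.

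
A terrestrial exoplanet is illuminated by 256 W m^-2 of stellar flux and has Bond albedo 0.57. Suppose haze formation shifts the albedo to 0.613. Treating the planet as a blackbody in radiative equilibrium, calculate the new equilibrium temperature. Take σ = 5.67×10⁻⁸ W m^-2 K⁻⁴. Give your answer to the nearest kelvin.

145 K

With the new albedo, S(1−α₂)/4 = 24.77 W m^-2, so T₂ = 144.6 K.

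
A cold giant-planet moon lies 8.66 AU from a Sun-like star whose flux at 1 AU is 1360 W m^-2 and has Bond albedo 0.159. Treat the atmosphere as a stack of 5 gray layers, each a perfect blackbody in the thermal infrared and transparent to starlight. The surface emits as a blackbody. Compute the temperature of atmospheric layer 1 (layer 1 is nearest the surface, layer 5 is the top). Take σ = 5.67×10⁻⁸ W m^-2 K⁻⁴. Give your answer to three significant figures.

By the inverse-square law, S = 1360/8.66² = 18.13 W m^-2.
Top-of-atmosphere balance: σT_e⁴ = S(1−α)/4 = 3.813 W m^-2 → T_e = 90.56 K.
The net upward flux σT_e⁴ is constant between every pair of levels, so T_k⁴ = (N+1−k)T_e⁴.
With k = 1: T_1 = (5+1−1)^¼·90.56 K = 135.4 K.

135 K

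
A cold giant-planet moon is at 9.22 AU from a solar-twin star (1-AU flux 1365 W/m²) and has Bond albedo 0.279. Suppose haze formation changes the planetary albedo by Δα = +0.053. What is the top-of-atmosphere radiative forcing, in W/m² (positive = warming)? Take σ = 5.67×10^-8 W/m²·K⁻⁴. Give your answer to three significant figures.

Flux at the orbit: S = 1365/(9.22)² = 16.06 W/m².
ΔF = −(S/4)Δα = −(16.06/4)×(+0.053) = -0.2128 W/m².

-0.213 W/m²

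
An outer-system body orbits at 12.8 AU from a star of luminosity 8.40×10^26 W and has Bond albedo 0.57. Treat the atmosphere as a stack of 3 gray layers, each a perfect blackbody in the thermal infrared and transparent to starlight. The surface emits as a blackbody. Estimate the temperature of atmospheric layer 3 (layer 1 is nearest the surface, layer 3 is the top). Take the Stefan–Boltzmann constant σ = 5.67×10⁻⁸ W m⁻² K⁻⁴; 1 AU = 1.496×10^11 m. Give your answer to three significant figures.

76.7 K

Orbital distance: d = 12.8 AU = 1.915×10^12 m.
S = L/(4πd²) = 18.23 W m⁻².
The effective emission temperature is T_e = [S(1−α)/(4σ)]^¼ = 76.67 K.
The net upward flux σT_e⁴ is constant between every pair of levels, so T_k⁴ = (N+1−k)T_e⁴.
With k = 3: T_3 = (3+1−3)^¼·76.67 K = 76.67 K.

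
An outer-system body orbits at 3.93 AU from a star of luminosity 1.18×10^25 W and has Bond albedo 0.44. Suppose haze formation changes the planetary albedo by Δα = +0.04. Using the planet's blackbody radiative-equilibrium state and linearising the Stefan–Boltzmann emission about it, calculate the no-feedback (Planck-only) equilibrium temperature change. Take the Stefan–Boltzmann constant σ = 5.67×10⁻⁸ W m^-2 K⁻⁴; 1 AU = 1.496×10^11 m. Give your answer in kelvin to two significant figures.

Orbital distance: d = 3.93 AU = 5.879×10^11 m.
Flux at the orbit: S = L/(4πd²) = 1.18×10^25/(4π·(5.88×10^11)²) = 2.717 W m^-2.
Unperturbed T_e = [2.717·(1−0.44)/(4σ)]^¼ = 50.89 K.
ΔF = −(S/4)Δα = −(2.717/4)×(+0.04) = -0.02717 W m^-2.
Planck response: λ_P = 4σT_e³ = 4·5.67×10⁻⁸·(50.89)³ = 0.02989 W m^-2/K.
ΔT₀ = ΔF/λ_P = -0.02717/0.02989 = -0.909 K.

-0.91 kelvin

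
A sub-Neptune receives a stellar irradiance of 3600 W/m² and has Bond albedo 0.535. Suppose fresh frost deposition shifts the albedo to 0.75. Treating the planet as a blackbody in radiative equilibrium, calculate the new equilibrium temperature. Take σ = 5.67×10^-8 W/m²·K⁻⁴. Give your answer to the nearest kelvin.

New equilibrium: T₂ = [(1−0.75)·3600/(4σ)]^(1/4) = 251.0 K.

251 K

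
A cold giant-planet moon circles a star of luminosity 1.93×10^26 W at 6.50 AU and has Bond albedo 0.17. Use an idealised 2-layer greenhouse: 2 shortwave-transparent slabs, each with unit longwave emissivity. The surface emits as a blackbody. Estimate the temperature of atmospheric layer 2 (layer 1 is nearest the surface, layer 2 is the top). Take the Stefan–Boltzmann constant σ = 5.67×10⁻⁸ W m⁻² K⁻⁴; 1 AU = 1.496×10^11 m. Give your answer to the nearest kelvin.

d = 6.50 × 1.496×10^11 m = 9.724×10^11 m.
Flux at the orbit: S = L/(4πd²) = 1.93×10^26/(4π·(9.72×10^11)²) = 16.24 W m⁻².
The effective emission temperature is T_e = [S(1−α)/(4σ)]^¼ = 87.81 K.
Each opaque layer satisfies 2T_j⁴ = T_{j−1}⁴ + T_{j+1}⁴, giving T_k⁴ = (N+1−k)T_e⁴.
With k = 2: T_2 = (2+1−2)^¼·87.81 K = 87.81 K.

88 K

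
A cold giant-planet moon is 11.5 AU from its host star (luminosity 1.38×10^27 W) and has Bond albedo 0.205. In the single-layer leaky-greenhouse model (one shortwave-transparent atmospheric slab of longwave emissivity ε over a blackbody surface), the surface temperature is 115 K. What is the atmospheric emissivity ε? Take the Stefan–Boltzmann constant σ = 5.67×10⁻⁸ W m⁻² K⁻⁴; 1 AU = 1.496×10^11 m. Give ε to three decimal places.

Orbital distance: d = 11.5 AU = 1.720×10^12 m.
Spreading L over a sphere of radius d: S = 1.38×10^27/(4π·1.72×10^12²) = 37.10 W m⁻².
Effective temperature: T_e = [S(1−α)/(4σ)]^(1/4) = 106.8 K.
Inverting T_s⁴ = 2T_e⁴/(2−ε): (T_e/T_s)⁴ = 0.7436, so ε = 2(1 − 0.7436) = 0.5128.

0.513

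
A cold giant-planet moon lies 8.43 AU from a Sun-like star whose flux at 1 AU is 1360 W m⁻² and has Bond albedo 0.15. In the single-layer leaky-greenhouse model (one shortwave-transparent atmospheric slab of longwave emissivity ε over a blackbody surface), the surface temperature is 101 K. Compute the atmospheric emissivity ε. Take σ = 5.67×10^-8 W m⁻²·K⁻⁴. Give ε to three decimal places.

0.622

Irradiance scales as 1/d², so S = 1360 W m⁻² × (1/8.43)² = 19.14 W m⁻².
TOA balance gives T_e = 92.03 K.
Since (2−ε)/2 = (T_e/T_s)⁴ = 0.6892, ε = 0.6215.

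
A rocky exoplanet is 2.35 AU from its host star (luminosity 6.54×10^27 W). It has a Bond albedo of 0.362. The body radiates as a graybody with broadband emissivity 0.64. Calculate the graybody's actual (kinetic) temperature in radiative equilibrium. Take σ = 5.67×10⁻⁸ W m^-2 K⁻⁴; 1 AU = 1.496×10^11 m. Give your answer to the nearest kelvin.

Orbital distance: d = 2.35 AU = 3.516×10^11 m.
Flux at the orbit: S = L/(4πd²) = 6.54×10^27/(4π·(3.52×10^11)²) = 4211 W m^-2.
The planet absorbs (1−α)S over its disc πR² and re-emits over 4πR², so the mean absorbed flux is (1−0.362)·4211/4 = 671.6 W m^-2.
Equating to εσT⁴ with ε = 0.64: T = (671.6/0.64σ)^(1/4) = 368.8 K.

369 K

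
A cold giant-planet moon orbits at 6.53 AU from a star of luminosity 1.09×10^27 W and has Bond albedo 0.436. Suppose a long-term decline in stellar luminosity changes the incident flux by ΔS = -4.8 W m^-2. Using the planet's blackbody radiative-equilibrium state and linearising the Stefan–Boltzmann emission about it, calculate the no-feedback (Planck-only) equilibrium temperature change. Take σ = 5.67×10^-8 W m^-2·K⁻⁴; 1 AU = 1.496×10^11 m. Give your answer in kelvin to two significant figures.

-1.6 K

d = 6.53 × 1.496×10^11 m = 9.769×10^11 m.
Flux at the orbit: S = L/(4πd²) = 1.09×10^27/(4π·(9.77×10^11)²) = 90.89 W m^-2.
Unperturbed T_e = [90.89·(1−0.436)/(4σ)]^¼ = 122.6 K.
TOA radiative forcing: ΔF = (1−α)ΔS/4 = 0.564·(-4.8)/4 = -0.6768 W m^-2.
The Planck feedback parameter is 4σT_e³ = 0.4181 W m^-2/K.
Hence the no-feedback warming is ΔF/(4σT_e³) = -1.62 K.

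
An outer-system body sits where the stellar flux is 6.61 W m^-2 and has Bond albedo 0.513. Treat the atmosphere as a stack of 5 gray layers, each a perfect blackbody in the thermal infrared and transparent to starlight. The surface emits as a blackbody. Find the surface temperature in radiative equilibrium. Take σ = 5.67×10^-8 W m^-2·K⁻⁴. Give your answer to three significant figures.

OLR = S(1−α)/4 = 0.8048 W m^-2; the top layer radiates at T_e = 61.38 K.
Layer-by-layer balance gives σT_s⁴ = (N+1)σT_e⁴, so T_s = 6^¼·61.38 = 96.06 K.

96.1 kelvin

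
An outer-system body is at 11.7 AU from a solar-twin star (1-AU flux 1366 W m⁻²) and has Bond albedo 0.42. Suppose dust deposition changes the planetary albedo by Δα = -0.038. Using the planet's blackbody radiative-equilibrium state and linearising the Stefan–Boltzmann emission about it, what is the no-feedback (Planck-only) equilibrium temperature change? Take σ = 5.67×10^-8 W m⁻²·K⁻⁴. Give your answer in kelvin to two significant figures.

1.2 K

By the inverse-square law, S = 1366/11.7² = 9.979 W m⁻².
Reference equilibrium: T_e = [S(1−α)/(4σ)]^(1/4) = 71.07 K.
ΔF = −(S/4)Δα = −(9.979/4)×(-0.038) = 0.09480 W m⁻².
Planck response: λ_P = 4σT_e³ = 4·5.67×10⁻⁸·(71.07)³ = 0.08143 W m⁻²/K.
Hence the no-feedback warming is ΔF/(4σT_e³) = 1.16 K.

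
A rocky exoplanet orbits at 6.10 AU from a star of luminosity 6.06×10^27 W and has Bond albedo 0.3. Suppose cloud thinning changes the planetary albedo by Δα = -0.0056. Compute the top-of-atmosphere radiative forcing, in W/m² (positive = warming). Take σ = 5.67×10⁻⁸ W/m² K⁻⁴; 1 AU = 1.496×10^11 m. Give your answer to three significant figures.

0.811 W/m²

Orbital distance: d = 6.10 AU = 9.126×10^11 m.
S = L/(4πd²) = 579.1 W/m².
TOA radiative forcing: ΔF = −S·Δα/4 = −579.1·(-0.0056)/4 = 0.8107 W/m².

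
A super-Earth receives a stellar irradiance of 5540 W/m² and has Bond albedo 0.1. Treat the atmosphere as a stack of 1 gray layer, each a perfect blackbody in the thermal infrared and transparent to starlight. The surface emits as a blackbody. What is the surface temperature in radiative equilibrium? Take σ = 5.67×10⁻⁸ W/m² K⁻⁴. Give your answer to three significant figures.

458 K

OLR = S(1−α)/4 = 1246 W/m²; the top layer radiates at T_e = 385.1 K.
Layer-by-layer balance gives σT_s⁴ = (N+1)σT_e⁴, so T_s = 2^¼·385.1 = 457.9 K.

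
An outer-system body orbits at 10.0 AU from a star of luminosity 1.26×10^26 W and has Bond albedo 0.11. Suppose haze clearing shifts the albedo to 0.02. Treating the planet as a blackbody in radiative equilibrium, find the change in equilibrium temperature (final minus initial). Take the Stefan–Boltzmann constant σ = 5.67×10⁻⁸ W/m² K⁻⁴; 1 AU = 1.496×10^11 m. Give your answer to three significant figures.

Orbital distance: d = 10.0 AU = 1.496×10^12 m.
Spreading L over a sphere of radius d: S = 1.26×10^26/(4π·1.50×10^12²) = 4.480 W/m².
Initial: T₁ = [S(1−0.11)/(4σ)]^(1/4) = 64.75 K.
Final:   T₂ = [S(1−0.02)/(4σ)]^(1/4) = 66.33 K.
Change: 66.33 − 64.75 = 1.578 K.

1.58 kelvin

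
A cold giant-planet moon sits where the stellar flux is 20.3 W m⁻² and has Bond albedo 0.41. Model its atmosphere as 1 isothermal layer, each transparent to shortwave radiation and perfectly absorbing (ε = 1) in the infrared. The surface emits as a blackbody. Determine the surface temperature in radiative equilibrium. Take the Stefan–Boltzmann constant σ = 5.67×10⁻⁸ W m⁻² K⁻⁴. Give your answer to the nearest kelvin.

Top-of-atmosphere balance: σT_e⁴ = S(1−α)/4 = 2.994 W m⁻² → T_e = 85.25 K.
With N = 1 opaque layers, T_s = (N+1)^(1/4)·T_e = 2^(1/4)·85.25 = 101.4 K.

101 kelvin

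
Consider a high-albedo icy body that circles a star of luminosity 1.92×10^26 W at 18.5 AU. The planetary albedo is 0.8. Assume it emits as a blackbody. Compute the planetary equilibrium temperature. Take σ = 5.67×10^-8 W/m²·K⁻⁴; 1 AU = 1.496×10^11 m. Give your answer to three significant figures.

d = 18.5 × 1.496×10^11 m = 2.768×10^12 m.
Flux at the orbit: S = L/(4πd²) = 1.92×10^26/(4π·(2.77×10^12)²) = 1.995 W/m².
Averaging over the sphere, the absorbed flux is S(1−α)/4 = 0.09974 W/m².
In equilibrium σT⁴ equals this, so T = 36.42 K.

36.4 K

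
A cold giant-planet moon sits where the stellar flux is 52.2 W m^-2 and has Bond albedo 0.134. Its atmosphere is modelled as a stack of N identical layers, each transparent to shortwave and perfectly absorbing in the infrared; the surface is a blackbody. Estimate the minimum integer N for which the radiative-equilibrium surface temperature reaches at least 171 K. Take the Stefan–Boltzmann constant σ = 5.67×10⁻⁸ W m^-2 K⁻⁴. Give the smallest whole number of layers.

4

OLR = S(1−α)/4 = 11.30 W m^-2; the top layer radiates at T_e = 118.8 K.
T_s = (N+1)^(1/4)·T_e ≥ 171 K requires N+1 ≥ (T_s/T_e)⁴ = (171/118.8)⁴ = 4.290.
So N ≥ 3.290; the smallest integer is N = 4.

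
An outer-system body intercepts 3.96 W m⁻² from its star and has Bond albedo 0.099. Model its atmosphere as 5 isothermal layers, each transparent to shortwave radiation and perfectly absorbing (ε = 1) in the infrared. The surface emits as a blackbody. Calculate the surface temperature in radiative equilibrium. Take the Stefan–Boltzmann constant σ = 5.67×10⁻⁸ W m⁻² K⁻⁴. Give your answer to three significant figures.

98.6 K

Top-of-atmosphere balance: σT_e⁴ = S(1−α)/4 = 0.8920 W m⁻² → T_e = 62.98 K.
With N = 5 opaque layers, T_s = (N+1)^(1/4)·T_e = 6^(1/4)·62.98 = 98.57 K.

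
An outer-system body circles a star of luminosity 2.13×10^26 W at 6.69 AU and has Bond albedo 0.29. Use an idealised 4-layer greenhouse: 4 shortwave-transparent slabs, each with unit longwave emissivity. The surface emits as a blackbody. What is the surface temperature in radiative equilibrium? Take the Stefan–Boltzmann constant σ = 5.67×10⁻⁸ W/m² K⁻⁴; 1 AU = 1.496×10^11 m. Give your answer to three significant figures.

128 kelvin

d = 6.69 × 1.496×10^11 m = 1.001×10^12 m.
S = L/(4πd²) = 16.92 W/m².
Top-of-atmosphere balance: σT_e⁴ = S(1−α)/4 = 3.004 W/m² → T_e = 85.31 K.
Layer-by-layer balance gives σT_s⁴ = (N+1)σT_e⁴, so T_s = 5^¼·85.31 = 127.6 K.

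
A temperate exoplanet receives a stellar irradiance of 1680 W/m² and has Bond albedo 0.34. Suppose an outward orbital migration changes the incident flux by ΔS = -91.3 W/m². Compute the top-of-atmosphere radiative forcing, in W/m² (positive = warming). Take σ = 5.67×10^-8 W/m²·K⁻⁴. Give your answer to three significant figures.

-15.1 W/m²

ΔF = Δ[S(1−α)]/4 = (1−0.34)·-91.3/4 = -15.06 W/m².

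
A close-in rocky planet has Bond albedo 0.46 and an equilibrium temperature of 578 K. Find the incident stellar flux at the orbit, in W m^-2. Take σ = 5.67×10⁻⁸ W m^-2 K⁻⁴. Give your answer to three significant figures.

46900 W m^-2

Invert the energy balance for S: S = 4σT⁴/(1−α).
σT⁴ = 5.67×10⁻⁸·(578)⁴ = 6328 W m^-2.
So S = 4×6328/(1−0.46) = 46880 W m^-2.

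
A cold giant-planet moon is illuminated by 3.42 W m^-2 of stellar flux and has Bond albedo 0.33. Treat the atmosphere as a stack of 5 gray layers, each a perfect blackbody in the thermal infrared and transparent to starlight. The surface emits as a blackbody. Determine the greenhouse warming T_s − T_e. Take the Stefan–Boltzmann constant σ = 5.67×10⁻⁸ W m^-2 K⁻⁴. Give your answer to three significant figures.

31.9 K

OLR = S(1−α)/4 = 0.5728 W m^-2; the top layer radiates at T_e = 56.38 K.
T_s = (N+1)^(1/4)·T_e = 88.24 K.
Warming: T_s − T_e = 31.86 K.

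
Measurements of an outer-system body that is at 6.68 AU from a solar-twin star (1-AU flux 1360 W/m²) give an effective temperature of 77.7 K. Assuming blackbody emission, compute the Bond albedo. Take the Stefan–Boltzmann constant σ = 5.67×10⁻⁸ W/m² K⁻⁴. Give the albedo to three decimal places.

0.729

Flux at the orbit: S = 1360/(6.68)² = 30.48 W/m².
Rearranging the radiative balance, α = 1 − 4σT⁴/S.
σT⁴ = 2.067 W/m², so 4σT⁴ = 8.267 W/m².
Hence α = 1 − 8.267/30.48 = 0.7288.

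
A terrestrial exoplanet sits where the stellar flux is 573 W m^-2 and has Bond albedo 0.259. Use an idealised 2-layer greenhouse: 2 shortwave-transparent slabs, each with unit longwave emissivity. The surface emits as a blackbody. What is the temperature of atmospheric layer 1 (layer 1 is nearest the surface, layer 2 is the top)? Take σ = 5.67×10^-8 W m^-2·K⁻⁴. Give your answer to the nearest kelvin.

247 K

OLR = S(1−α)/4 = 106.1 W m^-2; the top layer radiates at T_e = 208.0 K.
The net upward flux σT_e⁴ is constant between every pair of levels, so T_k⁴ = (N+1−k)T_e⁴.
T_1 = (2)^(1/4)·208.0 = 247.4 K.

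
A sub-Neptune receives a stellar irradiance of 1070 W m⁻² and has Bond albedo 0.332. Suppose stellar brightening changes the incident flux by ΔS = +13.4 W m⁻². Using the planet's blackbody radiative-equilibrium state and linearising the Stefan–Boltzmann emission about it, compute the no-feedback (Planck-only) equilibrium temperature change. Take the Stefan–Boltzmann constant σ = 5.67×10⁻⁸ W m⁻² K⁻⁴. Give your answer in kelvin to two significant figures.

Unperturbed T_e = [1070·(1−0.332)/(4σ)]^¼ = 236.9 K.
Only a fraction (1−α) is absorbed and it's spread over 4πR², so ΔF = (1−α)ΔS/4 = 2.238 W m⁻².
Planck response: λ_P = 4σT_e³ = 4·5.67×10⁻⁸·(236.9)³ = 3.017 W m⁻²/K.
So ΔT₀ = 2.238/3.017 = 0.742 K.

0.74 kelvin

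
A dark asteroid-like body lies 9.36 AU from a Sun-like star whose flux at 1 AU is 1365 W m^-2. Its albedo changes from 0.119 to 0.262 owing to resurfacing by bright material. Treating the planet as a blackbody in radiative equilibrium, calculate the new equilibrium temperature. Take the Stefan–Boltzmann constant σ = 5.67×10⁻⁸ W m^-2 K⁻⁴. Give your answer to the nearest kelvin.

By the inverse-square law, S = 1365/9.36² = 15.58 W m^-2.
With the new albedo, S(1−α₂)/4 = 2.875 W m^-2, so T₂ = 84.38 K.

84 K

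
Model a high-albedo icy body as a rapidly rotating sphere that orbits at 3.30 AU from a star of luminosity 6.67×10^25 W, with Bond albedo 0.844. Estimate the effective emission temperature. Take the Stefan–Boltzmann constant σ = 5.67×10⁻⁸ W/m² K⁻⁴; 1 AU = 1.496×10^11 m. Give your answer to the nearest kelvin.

Orbital distance: d = 3.30 AU = 4.937×10^11 m.
S = L/(4πd²) = 21.78 W/m².
Absorbed flux (global mean): S(1−α)/4 = 21.78·0.156/4 = 0.8494 W/m².
Set σT⁴ = 0.8494 → T = (0.8494/σ)^(1/4) = 62.21 K.

62 K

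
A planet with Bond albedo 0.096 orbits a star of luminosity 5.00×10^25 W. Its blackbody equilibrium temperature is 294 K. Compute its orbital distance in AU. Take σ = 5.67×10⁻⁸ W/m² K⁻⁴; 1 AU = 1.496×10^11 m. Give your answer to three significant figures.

Required flux: S = 4σT⁴/(1−α) = 1874 W/m².
From L = 4πd²S, d = √(5.00×10^25/(4π·1874)) = 4.607×10^10 m = 0.3080 AU.

0.308 AU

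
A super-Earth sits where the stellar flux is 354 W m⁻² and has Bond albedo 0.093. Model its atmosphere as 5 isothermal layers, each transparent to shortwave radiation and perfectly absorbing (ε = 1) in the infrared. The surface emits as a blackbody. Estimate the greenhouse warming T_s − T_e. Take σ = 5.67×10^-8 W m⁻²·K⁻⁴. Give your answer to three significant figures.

OLR = S(1−α)/4 = 80.27 W m⁻²; the top layer radiates at T_e = 194.0 K.
Surface: T_s = (6)^¼·T_e = 303.6 K.
Warming: T_s − T_e = 109.6 K.

110 K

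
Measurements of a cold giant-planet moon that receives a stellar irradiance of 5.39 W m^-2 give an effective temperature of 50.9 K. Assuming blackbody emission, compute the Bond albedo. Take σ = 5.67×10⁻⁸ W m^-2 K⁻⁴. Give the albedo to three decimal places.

Energy balance: S(1−α)/4 = σT⁴, so 1−α = 4σT⁴/S.
4σT⁴ = 4·5.67×10⁻⁸·(50.9)⁴ = 1.522 W m^-2.
Hence α = 1 − 1.522/5.390 = 0.7176.

0.718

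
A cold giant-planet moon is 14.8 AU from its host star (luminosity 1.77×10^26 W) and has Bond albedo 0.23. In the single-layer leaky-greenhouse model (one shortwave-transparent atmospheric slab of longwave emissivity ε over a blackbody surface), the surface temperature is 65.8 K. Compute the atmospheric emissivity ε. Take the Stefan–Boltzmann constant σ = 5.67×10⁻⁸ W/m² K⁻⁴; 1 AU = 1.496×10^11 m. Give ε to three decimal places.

0.959

Orbital distance: d = 14.8 AU = 2.214×10^12 m.
Spreading L over a sphere of radius d: S = 1.77×10^26/(4π·2.21×10^12²) = 2.873 W/m².
First, T_e = [2.873·(1−0.23)/(4σ)]^(1/4) = 55.89 K.
T_s⁴ = T_e⁴·2/(2−ε) → ε = 2 − 2(T_e/T_s)⁴ = 2 − 2·(55.89/65.8)⁴ = 0.9592.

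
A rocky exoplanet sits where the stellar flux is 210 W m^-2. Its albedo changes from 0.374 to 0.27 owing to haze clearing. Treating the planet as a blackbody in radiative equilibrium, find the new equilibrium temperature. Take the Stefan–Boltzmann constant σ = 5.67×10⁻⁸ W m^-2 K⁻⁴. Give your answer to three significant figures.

161 kelvin

With the new albedo, S(1−α₂)/4 = 38.32 W m^-2, so T₂ = 161.2 K.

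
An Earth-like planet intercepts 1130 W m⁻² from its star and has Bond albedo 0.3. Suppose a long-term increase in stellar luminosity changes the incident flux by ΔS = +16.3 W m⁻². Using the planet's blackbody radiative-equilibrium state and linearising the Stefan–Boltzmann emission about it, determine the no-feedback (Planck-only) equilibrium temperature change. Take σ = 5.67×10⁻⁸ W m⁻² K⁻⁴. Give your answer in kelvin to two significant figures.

Reference equilibrium: T_e = [S(1−α)/(4σ)]^(1/4) = 243.0 K.
ΔF = Δ[S(1−α)]/4 = (1−0.3)·+16.3/4 = 2.853 W m⁻².
The Planck feedback parameter is 4σT_e³ = 3.255 W m⁻²/K.
ΔT₀ = ΔF/λ_P = 2.853/3.255 = 0.876 K.

0.88 K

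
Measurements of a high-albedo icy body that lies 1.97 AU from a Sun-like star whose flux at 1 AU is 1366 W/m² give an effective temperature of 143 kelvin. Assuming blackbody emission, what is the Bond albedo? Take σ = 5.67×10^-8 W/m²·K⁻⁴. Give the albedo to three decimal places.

0.731

By the inverse-square law, S = 1366/1.97² = 352.0 W/m².
Rearranging the radiative balance, α = 1 − 4σT⁴/S.
σT⁴ = 23.71 W/m², so 4σT⁴ = 94.84 W/m².
1−α = 94.84/352.0 = 0.2694, so α = 0.7306.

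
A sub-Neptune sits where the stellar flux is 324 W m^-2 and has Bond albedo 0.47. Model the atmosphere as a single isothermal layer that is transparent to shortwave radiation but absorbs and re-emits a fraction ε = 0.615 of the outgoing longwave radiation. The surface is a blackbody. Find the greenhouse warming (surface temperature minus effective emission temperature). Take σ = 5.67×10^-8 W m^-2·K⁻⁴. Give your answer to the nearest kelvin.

16 kelvin

At the top of the atmosphere, σT_e⁴ = S(1−α)/4 = 42.93 W m^-2, giving T_e = 165.9 K.
The surface balance (absorbed SW + ε·downward IR = σT_s⁴) with T_a⁴ = T_s⁴/2 reduces to T_s = T_e·[2/(2−ε)]^¼ = 181.8 K.
T_s − T_e = 181.8 − 165.9 = 15.96 K.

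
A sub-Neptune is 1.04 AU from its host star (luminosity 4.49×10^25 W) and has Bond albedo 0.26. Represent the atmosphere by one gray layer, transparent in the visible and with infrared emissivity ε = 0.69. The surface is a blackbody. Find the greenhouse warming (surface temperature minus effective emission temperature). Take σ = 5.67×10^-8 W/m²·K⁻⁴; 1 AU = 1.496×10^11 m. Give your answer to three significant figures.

16.5 K

d = 1.04 × 1.496×10^11 m = 1.556×10^11 m.
Flux at the orbit: S = L/(4πd²) = 4.49×10^25/(4π·(1.56×10^11)²) = 147.6 W/m².
Effective emission temperature (TOA balance): σT_e⁴ = S(1−α)/4 = 27.31 W/m² → T_e = 148.1 K.
Surface balance with a leaky layer gives σT_s⁴ = σT_e⁴·2/(2−ε), so T_s = T_e·[2/(2−0.69)]^(1/4) = 164.7 K.
T_s − T_e = 164.7 − 148.1 = 16.53 K.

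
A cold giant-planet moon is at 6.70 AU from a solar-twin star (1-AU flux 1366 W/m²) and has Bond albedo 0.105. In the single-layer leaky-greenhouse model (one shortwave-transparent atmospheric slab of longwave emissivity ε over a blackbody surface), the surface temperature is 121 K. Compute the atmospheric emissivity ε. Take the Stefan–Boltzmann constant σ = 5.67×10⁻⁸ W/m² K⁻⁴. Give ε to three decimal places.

0.880

Irradiance scales as 1/d², so S = 1366 W/m² × (1/6.70)² = 30.43 W/m².
Effective temperature: T_e = [S(1−α)/(4σ)]^(1/4) = 104.7 K.
Since (2−ε)/2 = (T_e/T_s)⁴ = 0.5602, ε = 0.8796.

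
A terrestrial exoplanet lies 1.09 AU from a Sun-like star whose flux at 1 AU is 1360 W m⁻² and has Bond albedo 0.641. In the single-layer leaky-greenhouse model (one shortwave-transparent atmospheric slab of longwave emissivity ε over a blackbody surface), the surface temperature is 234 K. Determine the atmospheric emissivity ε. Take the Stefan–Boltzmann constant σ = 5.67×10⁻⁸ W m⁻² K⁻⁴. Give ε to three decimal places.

0.791

Irradiance scales as 1/d², so S = 1360 W m⁻² × (1/1.09)² = 1145 W m⁻².
Effective temperature: T_e = [S(1−α)/(4σ)]^(1/4) = 206.3 K.
Since (2−ε)/2 = (T_e/T_s)⁴ = 0.6043, ε = 0.7913.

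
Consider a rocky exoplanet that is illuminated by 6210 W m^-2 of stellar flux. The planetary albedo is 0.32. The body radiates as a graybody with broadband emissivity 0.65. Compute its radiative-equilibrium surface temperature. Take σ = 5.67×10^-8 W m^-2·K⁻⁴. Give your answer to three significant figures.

411 kelvin

Absorbed flux (global mean): S(1−α)/4 = 6210·0.68/4 = 1056 W m^-2.
Equating to εσT⁴ with ε = 0.65: T = (1056/0.65σ)^(1/4) = 411.4 K.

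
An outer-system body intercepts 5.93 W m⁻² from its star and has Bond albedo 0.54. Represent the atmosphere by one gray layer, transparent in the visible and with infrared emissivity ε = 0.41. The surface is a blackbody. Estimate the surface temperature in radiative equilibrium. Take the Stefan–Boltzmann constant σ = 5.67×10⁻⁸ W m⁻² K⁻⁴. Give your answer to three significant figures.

The planet radiates to space at T_e = [S(1−α)/(4σ)]^(1/4) = 58.89 K.
Surface balance with a leaky layer gives σT_s⁴ = σT_e⁴·2/(2−ε), so T_s = T_e·[2/(2−0.41)]^(1/4) = 62.37 K.

62.4 kelvin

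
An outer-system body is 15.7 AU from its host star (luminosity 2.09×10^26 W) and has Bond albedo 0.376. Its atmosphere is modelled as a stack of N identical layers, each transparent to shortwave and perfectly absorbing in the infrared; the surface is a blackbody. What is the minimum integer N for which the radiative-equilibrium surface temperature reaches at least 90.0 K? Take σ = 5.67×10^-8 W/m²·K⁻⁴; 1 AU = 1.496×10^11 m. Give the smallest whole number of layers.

Orbital distance: d = 15.7 AU = 2.349×10^12 m.
S = L/(4πd²) = 3.015 W/m².
OLR = S(1−α)/4 = 0.4703 W/m²; the top layer radiates at T_e = 53.67 K.
T_s = (N+1)^(1/4)·T_e ≥ 90.0 K requires N+1 ≥ (T_s/T_e)⁴ = (90.0/53.67)⁴ = 7.910.
So N ≥ 6.910; the smallest integer is N = 7.

7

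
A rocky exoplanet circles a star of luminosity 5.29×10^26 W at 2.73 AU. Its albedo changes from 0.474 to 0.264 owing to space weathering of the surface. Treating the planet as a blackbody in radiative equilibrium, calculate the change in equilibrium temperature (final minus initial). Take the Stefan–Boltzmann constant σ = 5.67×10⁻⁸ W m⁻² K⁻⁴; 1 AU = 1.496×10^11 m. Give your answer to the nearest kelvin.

d = 2.73 × 1.496×10^11 m = 4.084×10^11 m.
S = L/(4πd²) = 252.4 W m⁻².
Initial: T₁ = [S(1−0.474)/(4σ)]^(1/4) = 155.5 K.
After:  T₂ = [252.4·0.736/(4σ)]^(1/4) = 169.2 K.
ΔT = T₂ − T₁ = 13.63 K.

14 kelvin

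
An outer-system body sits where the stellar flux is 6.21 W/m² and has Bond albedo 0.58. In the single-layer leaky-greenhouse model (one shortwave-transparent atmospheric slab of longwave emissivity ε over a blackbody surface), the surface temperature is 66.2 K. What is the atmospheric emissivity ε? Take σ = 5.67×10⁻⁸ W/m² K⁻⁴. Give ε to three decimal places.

TOA balance gives T_e = 58.23 K.
Inverting T_s⁴ = 2T_e⁴/(2−ε): (T_e/T_s)⁴ = 0.5988, so ε = 2(1 − 0.5988) = 0.8024.

0.802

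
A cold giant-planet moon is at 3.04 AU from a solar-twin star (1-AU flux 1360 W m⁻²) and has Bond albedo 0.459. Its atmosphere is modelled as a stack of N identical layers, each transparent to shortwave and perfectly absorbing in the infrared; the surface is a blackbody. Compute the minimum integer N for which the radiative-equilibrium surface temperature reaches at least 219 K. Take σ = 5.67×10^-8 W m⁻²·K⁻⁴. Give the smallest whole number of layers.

6

Irradiance scales as 1/d², so S = 1360 W m⁻² × (1/3.04)² = 147.2 W m⁻².
The effective emission temperature is T_e = [S(1−α)/(4σ)]^¼ = 136.9 K.
T_s = (N+1)^(1/4)·T_e ≥ 219 K requires N+1 ≥ (T_s/T_e)⁴ = (219/136.9)⁴ = 6.553.
The minimum whole number is N = 6.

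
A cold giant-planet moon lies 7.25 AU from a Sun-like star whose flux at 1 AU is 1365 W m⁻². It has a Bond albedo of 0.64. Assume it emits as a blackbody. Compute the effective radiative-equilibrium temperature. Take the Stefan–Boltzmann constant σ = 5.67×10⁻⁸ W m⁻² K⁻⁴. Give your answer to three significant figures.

Flux at the orbit: S = 1365/(7.25)² = 25.97 W m⁻².
Averaging over the sphere, the absorbed flux is S(1−α)/4 = 2.337 W m⁻².
Set σT⁴ = 2.337 → T = (2.337/σ)^(1/4) = 80.13 K.

80.1 K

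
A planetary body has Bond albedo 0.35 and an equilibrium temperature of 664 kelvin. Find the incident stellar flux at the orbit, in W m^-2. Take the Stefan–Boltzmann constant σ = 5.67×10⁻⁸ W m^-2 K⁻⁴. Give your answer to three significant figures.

From S(1−α)/4 = σT⁴: S = 4σT⁴/(1−α).
The emitted flux is σT⁴ = 11020 W m^-2.
S = 4·11020/0.65 = 67830 W m^-2.

67800 W m^-2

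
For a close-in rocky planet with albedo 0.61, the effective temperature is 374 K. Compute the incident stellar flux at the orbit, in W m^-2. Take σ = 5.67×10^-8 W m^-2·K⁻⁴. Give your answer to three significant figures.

From S(1−α)/4 = σT⁴: S = 4σT⁴/(1−α).
σT⁴ = 5.67×10⁻⁸·(374)⁴ = 1109 W m^-2.
So S = 4×1109/(1−0.61) = 11380 W m^-2.

11400 W m^-2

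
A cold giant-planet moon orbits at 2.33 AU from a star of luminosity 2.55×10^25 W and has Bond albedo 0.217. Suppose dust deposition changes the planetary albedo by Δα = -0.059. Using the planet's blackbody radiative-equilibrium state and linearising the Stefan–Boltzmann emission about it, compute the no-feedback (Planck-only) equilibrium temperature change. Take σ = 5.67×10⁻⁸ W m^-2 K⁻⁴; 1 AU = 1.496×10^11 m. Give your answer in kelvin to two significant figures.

d = 2.33 × 1.496×10^11 m = 3.486×10^11 m.
Flux at the orbit: S = L/(4πd²) = 2.55×10^25/(4π·(3.49×10^11)²) = 16.70 W m^-2.
The baseline emission temperature is T_e = 87.14 K.
ΔF = −(S/4)Δα = −(16.70/4)×(-0.059) = 0.2463 W m^-2.
The Planck feedback parameter is 4σT_e³ = 0.1501 W m^-2/K.
Hence the no-feedback warming is ΔF/(4σT_e³) = 1.64 K.

1.6 K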